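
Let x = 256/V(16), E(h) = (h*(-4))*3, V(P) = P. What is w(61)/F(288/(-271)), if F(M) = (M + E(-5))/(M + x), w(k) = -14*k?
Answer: -78568/363 ≈ -216.44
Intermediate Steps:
E(h) = -12*h (E(h) = -4*h*3 = -12*h)
x = 16 (x = 256/16 = 256*(1/16) = 16)
F(M) = (60 + M)/(16 + M) (F(M) = (M - 12*(-5))/(M + 16) = (M + 60)/(16 + M) = (60 + M)/(16 + M))
w(61)/F(288/(-271)) = (-14*61)/(((60 + 288/(-271))/(16 + 288/(-271)))) = -854*(16 + 288*(-1/271))/(60 + 288*(-1/271)) = -854*(16 - 288/271)/(60 - 288/271) = -854/((15972/271)/(4048/271)) = -854/((271/4048)*(15972/271)) = -854/363/92 = -854*92/363 = -78568/363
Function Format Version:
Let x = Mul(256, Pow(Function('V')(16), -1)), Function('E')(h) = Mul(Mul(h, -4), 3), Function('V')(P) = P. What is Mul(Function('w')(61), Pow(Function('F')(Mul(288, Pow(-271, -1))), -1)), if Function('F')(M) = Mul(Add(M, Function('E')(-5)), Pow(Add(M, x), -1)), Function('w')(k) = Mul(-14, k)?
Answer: Rational(-78568, 363) ≈ -216.44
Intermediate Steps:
Function('E')(h) = Mul(-12, h) (Function('E')(h) = Mul(Mul(-4, h), 3) = Mul(-12, h))
x = 16 (x = Mul(256, Pow(16, -1)) = Mul(256, Rational(1, 16)) = 16)
Function('F')(M) = Mul(Pow(Add(16, M), -1), Add(60, M)) (Function('F')(M) = Mul(Add(M, Mul(-12, -5)), Pow(Add(M, 16), -1)) = Mul(Add(M, 60), Pow(Add(16, M), -1)) = Mul(Add(60, M), Pow(Add(16, M), -1)) = Mul(Pow(Add(16, M), -1), Add(60, M)))
Mul(Function('w')(61), Pow(Function('F')(Mul(288, Pow(-271, -1))), -1)) = Mul(Mul(-14, 61), Pow(Mul(Pow(Add(16, Mul(288, Pow(-271, -1))), -1), Add(60, Mul(288, Pow(-271, -1)))), -1)) = Mul(-854, Pow(Mul(Pow(Add(16, Mul(288, Rational(-1, 271))), -1), Add(60, Mul(288, Rational(-1, 271)))), -1)) = Mul(-854, Pow(Mul(Pow(Add(16, Rational(-288, 271)), -1), Add(60, Rational(-288, 271))), -1)) = Mul(-854, Pow(Mul(Pow(Rational(4048, 271), -1), Rational(15972, 271)), -1)) = Mul(-854, Pow(Mul(Rational(271, 4048), Rational(15972, 271)), -1)) = Mul(-854, Pow(Rational(363, 92), -1)) = Mul(-854, Rational(92, 363)) = Rational(-78568, 363)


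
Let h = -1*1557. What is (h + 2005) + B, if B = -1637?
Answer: -1189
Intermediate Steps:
h = -1557
(h + 2005) + B = (-1557 + 2005) - 1637 = 448 - 1637 = -1189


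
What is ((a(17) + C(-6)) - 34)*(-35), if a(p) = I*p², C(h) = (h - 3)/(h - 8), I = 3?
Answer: -58355/2 ≈ -29178.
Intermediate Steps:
C(h) = (-3 + h)/(-8 + h)
a(p) = 3*p²
((a(17) + C(-6)) - 34)*(-35) = ((3*17² + (-3 - 6)/(-8 - 6)) - 34)*(-35) = ((3*289 - 9/(-14)) - 34)*(-35) = ((867 - 1/14*(-9)) - 34)*(-35) = ((867 + 9/14) - 34)*(-35) = (12147/14 - 34)*(-35) = (11671/14)*(-35) = -58355/2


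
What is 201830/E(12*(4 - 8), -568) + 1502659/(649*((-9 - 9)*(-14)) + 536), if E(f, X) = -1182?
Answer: -15670465391/96973644 ≈ -161.60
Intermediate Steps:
201830/E(12*(4 - 8), -568) + 1502659/(649*((-9 - 9)*(-14)) + 536) = 201830/(-1182) + 1502659/(649*((-9 - 9)*(-14)) + 536) = 201830*(-1/1182) + 1502659/(649*(-18*(-14)) + 536) = -100915/591 + 1502659/(649*252 + 536) = -100915/591 + 1502659/(163548 + 536) = -100915/591 + 1502659/164084 = -15670465391/96973644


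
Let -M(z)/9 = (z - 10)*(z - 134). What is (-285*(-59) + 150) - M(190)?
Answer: 107685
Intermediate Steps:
M(z) = -9*(-134 + z)*(-10 + z) (M(z) = -9*(z - 10)*(z - 134) = -9*(-10 + z)*(-134 + z) = -9*(-134 + z)*(-10 + z))
(-285*(-59) + 150) - M(190) = (-285*(-59) + 150) - (-12060 - 9*190² + 1296*190) = (16815 + 150) - (-12060 - 9*36100 + 246240) = 16965 - (-12060 - 324900 + 246240) = 16965 - 1*(-90720) = 16965 + 90720 = 107685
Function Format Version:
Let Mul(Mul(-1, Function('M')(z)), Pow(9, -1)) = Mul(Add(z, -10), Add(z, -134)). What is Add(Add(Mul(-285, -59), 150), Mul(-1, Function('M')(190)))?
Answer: 107685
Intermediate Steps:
Function('M')(z) = Mul(-9, Add(-134, z), Add(-10, z)) (Function('M')(z) = Mul(-9, Mul(Add(z, -10), Add(z, -134))) = Mul(-9, Mul(Add(-10, z), Add(-134, z))) = Mul(-9, Mul(Add(-134, z), Add(-10, z))) = Mul(-9, Add(-134, z), Add(-10, z)))
Add(Add(Mul(-285, -59), 150), Mul(-1, Function('M')(190))) = Add(Add(Mul(-285, -59), 150), Mul(-1, Add(-12060, Mul(-9, Pow(190, 2)), Mul(1296, 190)))) = Add(Add(16815, 150), Mul(-1, Add(-12060, Mul(-9, 36100), 246240))) = Add(16965, Mul(-1, Add(-12060, -324900, 246240))) = Add(16965, Mul(-1, -90720)) = Add(16965, 90720) = 107685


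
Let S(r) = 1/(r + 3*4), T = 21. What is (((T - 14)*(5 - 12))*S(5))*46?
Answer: -2254/17 ≈ -132.59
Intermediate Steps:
S(r) = 1/(12 + r) (S(r) = 1/(r + 12) = 1/(12 + r))
(((T - 14)*(5 - 12))*S(5))*46 = (((21 - 14)*(5 - 12))/(12 + 5))*46 = ((7*(-7))/17)*46 = -49*1/17*46 = -49/17*46 = -2254/17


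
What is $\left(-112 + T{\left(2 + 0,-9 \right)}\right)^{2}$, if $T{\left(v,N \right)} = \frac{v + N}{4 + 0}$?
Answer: $\frac{207025}{16} \approx 12939.0$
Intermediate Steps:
$T{\left(v,N \right)} = \frac{N}{4} + \frac{v}{4}$ ($T{\left(v,N \right)} = \frac{N + v}{4} = \left(N + v\right) \frac{1}{4} = \frac{N}{4} + \frac{v}{4}$)
$\left(-112 + T{\left(2 + 0,-9 \right)}\right)^{2} = \left(-112 + \left(\frac{1}{4} \left(-9\right) + \frac{2 + 0}{4}\right)\right)^{2} = \left(-112 + \left(- \frac{9}{4} + \frac{1}{4} \cdot 2\right)\right)^{2} = \left(-112 + \left(- \frac{9}{4} + \frac{1}{2}\right)\right)^{2} = \left(-112 - \frac{7}{4}\right)^{2} = \left(- \frac{455}{4}\right)^{2} = \frac{207025}{16}$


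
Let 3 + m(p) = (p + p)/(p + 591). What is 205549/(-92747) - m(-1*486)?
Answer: 32594248/3246145 ≈ 10.041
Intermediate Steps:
m(p) = -3 + 2*p/(591 + p) (m(p) = -3 + (p + p)/(p + 591) = -3 + (2*p)/(591 + p) = -3 + 2*p/(591 + p))
205549/(-92747) - m(-1*486) = 205549/(-92747) - (-1773 - (-1)*486)/(591 - 1*486) = 205549*(-1/92747) - (-1773 - 1*(-486))/(591 - 486) = -205549/92747 - (-1773 + 486)/105 = -205549/92747 - (-1287)/105 = -205549/92747 - 1*(-429/35) = -205549/92747 + 429/35 = 32594248/3246145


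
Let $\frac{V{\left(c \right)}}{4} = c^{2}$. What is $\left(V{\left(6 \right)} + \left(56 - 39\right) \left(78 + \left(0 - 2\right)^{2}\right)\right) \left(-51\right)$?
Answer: $-78438$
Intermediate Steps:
$V{\left(c \right)} = 4 c^{2}$
$\left(V{\left(6 \right)} + \left(56 - 39\right) \left(78 + \left(0 - 2\right)^{2}\right)\right) \left(-51\right) = \left(4 \cdot 6^{2} + \left(56 - 39\right) \left(78 + \left(0 - 2\right)^{2}\right)\right) \left(-51\right) = \left(4 \cdot 36 + 17 \left(78 + \left(-2\right)^{2}\right)\right) \left(-51\right) = \left(144 + 17 \left(78 + 4\right)\right) \left(-51\right) = \left(144 + 17 \cdot 82\right) \left(-51\right) = \left(144 + 1394\right) \left(-51\right) = 1538 \left(-51\right) = -78438$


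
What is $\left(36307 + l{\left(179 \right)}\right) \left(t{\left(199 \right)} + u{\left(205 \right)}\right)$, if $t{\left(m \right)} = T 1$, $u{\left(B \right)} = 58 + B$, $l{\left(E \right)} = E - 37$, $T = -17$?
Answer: $8966454$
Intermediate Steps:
$l{\left(E \right)} = -37 + E$
$t{\left(m \right)} = -17$ ($t{\left(m \right)} = \left(-17\right) 1 = -17$)
$\left(36307 + l{\left(179 \right)}\right) \left(t{\left(199 \right)} + u{\left(205 \right)}\right) = \left(36307 + \left(-37 + 179\right)\right) \left(-17 + \left(58 + 205\right)\right) = \left(36307 + 142\right) \left(-17 + 263\right) = 36449 \cdot 246 = 8966454$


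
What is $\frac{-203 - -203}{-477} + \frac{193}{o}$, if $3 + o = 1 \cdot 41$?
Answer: $\frac{193}{38} \approx 5.0789$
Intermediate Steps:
$o = 38$ ($o = -3 + 1 \cdot 41 = -3 + 41 = 38$)
$\frac{-203 - -203}{-477} + \frac{193}{o} = \frac{-203 - -203}{-477} + \frac{193}{38} = \left(-203 + 203\right) \left(- \frac{1}{477}\right) + 193 \cdot \frac{1}{38} = 0 \left(- \frac{1}{477}\right) + \frac{193}{38} = 0 + \frac{193}{38} = \frac{193}{38}$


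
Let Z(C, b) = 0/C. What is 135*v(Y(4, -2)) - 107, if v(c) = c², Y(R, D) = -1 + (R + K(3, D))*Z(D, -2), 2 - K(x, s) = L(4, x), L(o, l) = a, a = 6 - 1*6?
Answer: 28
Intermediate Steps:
a = 0 (a = 6 - 6 = 0)
L(o, l) = 0
Z(C, b) = 0
K(x, s) = 2 (K(x, s) = 2 - 1*0 = 2 + 0 = 2)
Y(R, D) = -1 (Y(R, D) = -1 + (R + 2)*0 = -1 + (2 + R)*0 = -1 + 0 = -1)
135*v(Y(4, -2)) - 107 = 135*(-1)² - 107 = 135*1 - 107 = 135 - 107 = 28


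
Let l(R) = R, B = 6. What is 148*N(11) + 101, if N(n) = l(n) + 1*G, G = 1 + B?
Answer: 2765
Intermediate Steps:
G = 7 (G = 1 + 6 = 7)
N(n) = 7 + n (N(n) = n + 1*7 = n + 7 = 7 + n)
148*N(11) + 101 = 148*(7 + 11) + 101 = 148*18 + 101 = 2664 + 101 = 2765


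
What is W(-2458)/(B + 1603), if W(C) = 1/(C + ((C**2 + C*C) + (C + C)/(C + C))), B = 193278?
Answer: 1/2354371197551 ≈ 4.2474e-13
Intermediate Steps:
W(C) = 1/(1 + C + 2*C**2) (W(C) = 1/(C + ((C**2 + C**2) + (2*C)/((2*C)))) = 1/(C + (2*C**2 + (2*C)*(1/(2*C)))) = 1/(C + (2*C**2 + 1)) = 1/(C + (1 + 2*C**2)) = 1/(1 + C + 2*C**2))
W(-2458)/(B + 1603) = 1/((1 - 2458 + 2*(-2458)**2)*(193278 + 1603)) = 1/((1 - 2458 + 2*6041764)*194881) = (1/194881)/(1 - 2458 + 12083528) = (1/194881)/12081071 = (1/12081071)*(1/194881) = 1/2354371197551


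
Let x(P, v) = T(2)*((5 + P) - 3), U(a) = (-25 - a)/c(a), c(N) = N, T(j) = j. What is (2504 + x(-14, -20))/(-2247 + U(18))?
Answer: -44640/40489 ≈ -1.1025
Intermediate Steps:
U(a) = (-25 - a)/a
x(P, v) = 4 + 2*P (x(P, v) = 2*((5 + P) - 3) = 2*(2 + P) = 4 + 2*P)
(2504 + x(-14, -20))/(-2247 + U(18)) = (2504 + (4 + 2*(-14)))/(-2247 + (-25 - 1*18)/18) = (2504 + (4 - 28))/(-2247 + (-25 - 18)/18) = (2504 - 24)/(-2247 + (1/18)*(-43)) = 2480/(-2247 - 43/18) = 2480/(-40489/18) = 2480*(-18/40489) = -44640/40489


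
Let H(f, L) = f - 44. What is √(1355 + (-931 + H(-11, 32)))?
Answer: 3*√41 ≈ 19.209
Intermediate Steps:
H(f, L) = -44 + f
√(1355 + (-931 + H(-11, 32))) = √(1355 + (-931 + (-44 - 11))) = √(1355 + (-931 - 55)) = √(1355 - 986) = √369 = 3*√41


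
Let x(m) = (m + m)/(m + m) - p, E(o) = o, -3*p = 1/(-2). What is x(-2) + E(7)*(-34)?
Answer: -1423/6 ≈ -237.17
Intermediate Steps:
p = ⅙ (p = -⅓/(-2) = -⅓*(-½) = ⅙ ≈ 0.16667)
x(m) = ⅚ (x(m) = (m + m)/(m + m) - 1*⅙ = (2*m)/((2*m)) - ⅙ = (2*m)*(1/(2*m)) - ⅙ = 1 - ⅙ = ⅚)
x(-2) + E(7)*(-34) = ⅚ + 7*(-34) = ⅚ - 238 = -1423/6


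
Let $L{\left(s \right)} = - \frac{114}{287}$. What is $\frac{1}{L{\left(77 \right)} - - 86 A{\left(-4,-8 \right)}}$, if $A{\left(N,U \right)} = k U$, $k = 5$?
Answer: $- \frac{287}{987394} \approx -0.00029066$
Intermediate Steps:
$A{\left(N,U \right)} = 5 U$
$L{\left(s \right)} = - \frac{114}{287}$ ($L{\left(s \right)} = \left(-114\right) \frac{1}{287} = - \frac{114}{287}$)
$\frac{1}{L{\left(77 \right)} - - 86 A{\left(-4,-8 \right)}} = \frac{1}{- \frac{114}{287} + \left(\left(-6\right) 0 + 86 \cdot 5 \left(-8\right)\right)} = \frac{1}{- \frac{114}{287} + \left(0 + 86 \left(-40\right)\right)} = \frac{1}{- \frac{114}{287} + \left(0 - 3440\right)} = \frac{1}{- \frac{114}{287} - 3440} = \frac{1}{- \frac{987394}{287}} = - \frac{287}{987394}$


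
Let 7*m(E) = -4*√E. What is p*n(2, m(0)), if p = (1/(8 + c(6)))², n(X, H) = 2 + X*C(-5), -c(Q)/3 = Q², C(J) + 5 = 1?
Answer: -3/5000 ≈ -0.00060000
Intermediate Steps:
C(J) = -4 (C(J) = -5 + 1 = -4)
m(E) = -4*√E/7 (m(E) = (-4*√E)/7 = -4*√E/7)
c(Q) = -3*Q²
n(X, H) = 2 - 4*X (n(X, H) = 2 + X*(-4) = 2 - 4*X)
p = 1/10000 (p = (1/(8 - 3*6²))² = (1/(8 - 3*36))² = (1/(8 - 108))² = (1/(-100))² = (-1/100)² = 1/10000 ≈ 0.00010000)
p*n(2, m(0)) = (2 - 4*2)/10000 = (2 - 8)/10000 = (1/10000)*(-6) = -3/5000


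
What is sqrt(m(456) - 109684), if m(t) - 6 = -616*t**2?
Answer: I*sqrt(128198254) ≈ 11322.0*I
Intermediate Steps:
m(t) = 6 - 616*t**2
sqrt(m(456) - 109684) = sqrt((6 - 616*456**2) - 109684) = sqrt((6 - 616*207936) - 109684) = sqrt((6 - 128088576) - 109684) = sqrt(-128088570 - 109684) = sqrt(-128198254) = I*sqrt(128198254)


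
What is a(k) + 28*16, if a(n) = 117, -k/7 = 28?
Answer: 565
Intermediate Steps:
k = -196 (k = -7*28 = -196)
a(k) + 28*16 = 117 + 28*16 = 117 + 448 = 565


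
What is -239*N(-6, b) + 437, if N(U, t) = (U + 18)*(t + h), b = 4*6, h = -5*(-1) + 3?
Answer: -91339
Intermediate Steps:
h = 8 (h = 5 + 3 = 8)
b = 24
N(U, t) = (8 + t)*(18 + U) (N(U, t) = (U + 18)*(t + 8) = (18 + U)*(8 + t) = (8 + t)*(18 + U))
-239*N(-6, b) + 437 = -239*(144 + 8*(-6) + 18*24 - 6*24) + 437 = -239*(144 - 48 + 432 - 144) + 437 = -239*384 + 437 = -91776 + 437 = -91339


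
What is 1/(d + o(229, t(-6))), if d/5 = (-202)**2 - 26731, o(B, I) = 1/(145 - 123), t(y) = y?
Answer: 22/1548031 ≈ 1.4212e-5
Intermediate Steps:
o(B, I) = 1/22
d = 70365 (d = 5*((-202)**2 - 26731) = 5*(40804 - 26731) = 5*14073 = 70365)
1/(d + o(229, t(-6))) = 1/(70365 + 1/22) = 1/(1548031/22) = 22/1548031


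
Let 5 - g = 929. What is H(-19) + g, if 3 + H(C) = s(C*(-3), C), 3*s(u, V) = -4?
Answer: -2785/3 ≈ -928.33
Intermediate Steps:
s(u, V) = -4/3 (s(u, V) = (⅓)*(-4) = -4/3)
H(C) = -13/3 (H(C) = -3 - 4/3 = -13/3)
g = -924 (g = 5 - 1*929 = 5 - 929 = -924)
H(-19) + g = -13/3 - 924 = -2785/3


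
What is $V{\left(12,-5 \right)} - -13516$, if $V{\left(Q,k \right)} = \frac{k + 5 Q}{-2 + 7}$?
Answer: $13527$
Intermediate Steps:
$V{\left(Q,k \right)} = Q + \frac{k}{5}$ ($V{\left(Q,k \right)} = \frac{k + 5 Q}{5} = \left(k + 5 Q\right) \frac{1}{5} = Q + \frac{k}{5}$)
$V{\left(12,-5 \right)} - -13516 = \left(12 + \frac{1}{5} \left(-5\right)\right) - -13516 = \left(12 - 1\right) + 13516 = 11 + 13516 = 13527$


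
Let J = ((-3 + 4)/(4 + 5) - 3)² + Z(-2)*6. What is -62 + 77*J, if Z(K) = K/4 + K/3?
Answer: 3371/81 ≈ 41.617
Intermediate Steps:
Z(K) = 7*K/12 (Z(K) = K*(¼) + K*(⅓) = K/4 + K/3 = 7*K/12)
J = 109/81 (J = ((-3 + 4)/(4 + 5) - 3)² + ((7/12)*(-2))*6 = (1/9 - 3)² - 7/6*6 = (1*(⅑) - 3)² - 7 = (⅑ - 3)² - 7 = (-26/9)² - 7 = 676/81 - 7 = 109/81 ≈ 1.3457)
-62 + 77*J = -62 + 77*(109/81) = -62 + 8393/81 = 3371/81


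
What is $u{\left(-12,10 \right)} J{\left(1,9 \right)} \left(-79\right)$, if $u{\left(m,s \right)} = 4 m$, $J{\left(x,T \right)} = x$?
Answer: $3792$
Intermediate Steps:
$u{\left(-12,10 \right)} J{\left(1,9 \right)} \left(-79\right) = 4 \left(-12\right) 1 \left(-79\right) = \left(-48\right) 1 \left(-79\right) = \left(-48\right) \left(-79\right) = 3792$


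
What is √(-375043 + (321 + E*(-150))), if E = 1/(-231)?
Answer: 2*I*√555430722/77 ≈ 612.14*I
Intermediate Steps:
E = -1/231 ≈ -0.0043290
√(-375043 + (321 + E*(-150))) = √(-375043 + (321 - 1/231*(-150))) = √(-375043 + (321 + 50/77)) = √(-375043 + 24767/77) = √(-28853544/77) = 2*I*√555430722/77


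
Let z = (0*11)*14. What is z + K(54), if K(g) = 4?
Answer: 4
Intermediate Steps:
z = 0 (z = 0*14 = 0)
z + K(54) = 0 + 4 = 4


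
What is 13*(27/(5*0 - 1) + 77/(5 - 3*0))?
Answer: -754/5 ≈ -150.80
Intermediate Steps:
13*(27/(5*0 - 1) + 77/(5 - 3*0)) = 13*(27/(0 - 1) + 77/(5 + 0)) = 13*(27/(-1) + 77/5) = 13*(27*(-1) + 77*(⅕)) = 13*(-27 + 77/5) = 13*(-58/5) = -754/5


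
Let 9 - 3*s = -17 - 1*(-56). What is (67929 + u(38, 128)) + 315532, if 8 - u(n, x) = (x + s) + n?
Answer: 383313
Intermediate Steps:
s = -10 (s = 3 - (-17 - 1*(-56))/3 = 3 - (-17 + 56)/3 = 3 - ⅓*39 = 3 - 13 = -10)
u(n, x) = 18 - n - x (u(n, x) = 8 - ((x - 10) + n) = 8 - ((-10 + x) + n) = 8 - (-10 + n + x) = 8 + (10 - n - x) = 18 - n - x)
(67929 + u(38, 128)) + 315532 = (67929 + (18 - 1*38 - 1*128)) + 315532 = (67929 + (18 - 38 - 128)) + 315532 = (67929 - 148) + 315532 = 67781 + 315532 = 383313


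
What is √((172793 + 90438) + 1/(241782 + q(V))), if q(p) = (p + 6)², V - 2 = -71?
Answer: 7*√2681304707958/22341 ≈ 513.06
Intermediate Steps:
V = -69 (V = 2 - 71 = -69)
q(p) = (6 + p)²
√((172793 + 90438) + 1/(241782 + q(V))) = √((172793 + 90438) + 1/(241782 + (6 - 69)²)) = √(263231 + 1/(241782 + (-63)²)) = √(263231 + 1/(241782 + 3969)) = √(263231 + 1/245751) = √(64689281482/245751) = 7*√2681304707958/22341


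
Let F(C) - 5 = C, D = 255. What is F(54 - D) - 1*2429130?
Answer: -2429326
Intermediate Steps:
F(C) = 5 + C
F(54 - D) - 1*2429130 = (5 + (54 - 1*255)) - 1*2429130 = (5 + (54 - 255)) - 2429130 = (5 - 201) - 2429130 = -196 - 2429130 = -2429326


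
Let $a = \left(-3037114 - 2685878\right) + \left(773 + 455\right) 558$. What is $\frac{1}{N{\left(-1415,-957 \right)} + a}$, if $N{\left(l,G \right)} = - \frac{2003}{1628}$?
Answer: $- \frac{1628}{8201488307} \approx -1.985 \cdot 10^{-7}$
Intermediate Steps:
$N{\left(l,G \right)} = - \frac{2003}{1628}$ ($N{\left(l,G \right)} = \left(-2003\right) \frac{1}{1628} = - \frac{2003}{1628}$)
$a = -5037768$ ($a = -5722992 + 1228 \cdot 558 = -5722992 + 685224 = -5037768$)
$\frac{1}{N{\left(-1415,-957 \right)} + a} = \frac{1}{- \frac{2003}{1628} - 5037768} = \frac{1}{- \frac{8201488307}{1628}} = - \frac{1628}{8201488307}$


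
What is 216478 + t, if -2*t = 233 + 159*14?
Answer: 430497/2 ≈ 2.1525e+5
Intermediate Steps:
t = -2459/2 (t = -(233 + 159*14)/2 = -(233 + 2226)/2 = -1/2*2459 = -2459/2 ≈ -1229.5)
216478 + t = 216478 - 2459/2 = 430497/2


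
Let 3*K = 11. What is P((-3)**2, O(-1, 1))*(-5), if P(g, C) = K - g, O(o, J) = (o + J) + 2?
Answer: 80/3 ≈ 26.667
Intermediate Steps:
K = 11/3 (K = (1/3)*11 = 11/3 ≈ 3.6667)
O(o, J) = 2 + J + o (O(o, J) = (J + o) + 2 = 2 + J + o)
P(g, C) = 11/3 - g
P((-3)**2, O(-1, 1))*(-5) = (11/3 - 1*(-3)**2)*(-5) = (11/3 - 1*9)*(-5) = (11/3 - 9)*(-5) = -16/3*(-5) = 80/3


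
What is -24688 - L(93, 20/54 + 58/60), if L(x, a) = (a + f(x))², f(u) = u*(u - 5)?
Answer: -4886080976881/72900 ≈ -6.7024e+7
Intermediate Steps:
f(u) = u*(-5 + u)
L(x, a) = (a + x*(-5 + x))²
-24688 - L(93, 20/54 + 58/60) = -24688 - ((20/54 + 58/60) + 93*(-5 + 93))² = -24688 - ((20*(1/54) + 58*(1/60)) + 93*88)² = -24688 - ((10/27 + 29/30) + 8184)² = -24688 - (361/270 + 8184)² = -24688 - (2210041/270)² = -24688 - 1*4884281221681/72900 = -24688 - 4884281221681/72900 = -4886080976881/72900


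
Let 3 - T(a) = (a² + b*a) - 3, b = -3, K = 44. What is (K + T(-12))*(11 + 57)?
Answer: -8840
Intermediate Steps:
T(a) = 6 - a² + 3*a (T(a) = 3 - ((a² - 3*a) - 3) = 3 - (-3 + a² - 3*a) = 3 + (3 - a² + 3*a) = 6 - a² + 3*a)
(K + T(-12))*(11 + 57) = (44 + (6 - 1*(-12)² + 3*(-12)))*(11 + 57) = (44 + (6 - 1*144 - 36))*68 = (44 + (6 - 144 - 36))*68 = (44 - 174)*68 = -130*68 = -8840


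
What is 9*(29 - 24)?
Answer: 45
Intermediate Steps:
9*(29 - 24) = 9*5 = 45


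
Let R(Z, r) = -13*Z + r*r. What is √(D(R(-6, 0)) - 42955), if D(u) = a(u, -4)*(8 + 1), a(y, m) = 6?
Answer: I*√42901 ≈ 207.13*I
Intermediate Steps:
R(Z, r) = r² - 13*Z (R(Z, r) = -13*Z + r² = r² - 13*Z)
D(u) = 54 (D(u) = 6*(8 + 1) = 6*9 = 54)
√(D(R(-6, 0)) - 42955) = √(54 - 42955) = √(-42901) = I*√42901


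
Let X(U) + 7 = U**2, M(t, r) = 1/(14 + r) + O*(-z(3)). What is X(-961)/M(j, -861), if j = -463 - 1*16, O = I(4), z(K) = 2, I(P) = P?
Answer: -260738786/2259 ≈ -1.1542e+5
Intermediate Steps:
O = 4
j = -479 (j = -463 - 16 = -479)
M(t, r) = -8 + 1/(14 + r) (M(t, r) = 1/(14 + r) + 4*(-1*2) = 1/(14 + r) + 4*(-2) = 1/(14 + r) - 8 = -8 + 1/(14 + r))
X(U) = -7 + U**2
X(-961)/M(j, -861) = (-7 + (-961)**2)/(((-111 - 8*(-861))/(14 - 861))) = (-7 + 923521)/(((-111 + 6888)/(-847))) = 923514/((-1/847*6777)) = 923514/(-6777/847) = 923514*(-847/6777) = -260738786/2259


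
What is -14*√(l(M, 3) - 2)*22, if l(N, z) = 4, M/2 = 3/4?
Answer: -308*√2 ≈ -435.58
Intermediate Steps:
M = 3/2 (M = 2*(3/4) = 2*(3*(¼)) = 2*(¾) = 3/2 ≈ 1.5000)
-14*√(l(M, 3) - 2)*22 = -14*√(4 - 2)*22 = -14*√2*22 = -308*√2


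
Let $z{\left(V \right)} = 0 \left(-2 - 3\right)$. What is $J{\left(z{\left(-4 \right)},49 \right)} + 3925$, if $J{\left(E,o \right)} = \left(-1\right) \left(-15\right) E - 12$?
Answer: $3913$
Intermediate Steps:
$z{\left(V \right)} = 0$ ($z{\left(V \right)} = 0 \left(-5\right) = 0$)
$J{\left(E,o \right)} = -12 + 15 E$ ($J{\left(E,o \right)} = 15 E - 12 = -12 + 15 E$)
$J{\left(z{\left(-4 \right)},49 \right)} + 3925 = \left(-12 + 15 \cdot 0\right) + 3925 = \left(-12 + 0\right) + 3925 = -12 + 3925 = 3913$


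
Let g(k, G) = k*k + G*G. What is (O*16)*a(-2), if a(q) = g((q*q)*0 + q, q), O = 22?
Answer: 2816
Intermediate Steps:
g(k, G) = G² + k² (g(k, G) = k² + G² = G² + k²)
a(q) = 2*q² (a(q) = q² + ((q*q)*0 + q)² = q² + (q²*0 + q)² = q² + (0 + q)² = q² + q² = 2*q²)
(O*16)*a(-2) = (22*16)*(2*(-2)²) = 352*(2*4) = 352*8 = 2816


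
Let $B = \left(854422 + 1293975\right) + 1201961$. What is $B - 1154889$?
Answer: $2195469$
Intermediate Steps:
$B = 3350358$ ($B = 2148397 + 1201961 = 3350358$)
$B - 1154889 = 3350358 - 1154889 = 2195469$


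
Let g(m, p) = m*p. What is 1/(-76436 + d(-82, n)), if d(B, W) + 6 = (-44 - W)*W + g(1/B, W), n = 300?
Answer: -41/7365472 ≈ -5.5665e-6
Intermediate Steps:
d(B, W) = -6 + W/B + W*(-44 - W) (d(B, W) = -6 + ((-44 - W)*W + W/B) = -6 + (W*(-44 - W) + W/B) = -6 + (W/B + W*(-44 - W)) = -6 + W/B + W*(-44 - W))
1/(-76436 + d(-82, n)) = 1/(-76436 + (-6 - 1*300² - 44*300 + 300/(-82))) = 1/(-76436 + (-6 - 1*90000 - 13200 + 300*(-1/82))) = 1/(-76436 + (-6 - 90000 - 13200 - 150/41)) = 1/(-76436 - 4231596/41) = 1/(-7365472/41) = -41/7365472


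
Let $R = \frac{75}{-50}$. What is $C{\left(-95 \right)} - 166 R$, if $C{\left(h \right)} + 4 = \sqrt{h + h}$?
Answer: $245 + i \sqrt{190} \approx 245.0 + 13.784 i$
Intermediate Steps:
$C{\left(h \right)} = -4 + \sqrt{2} \sqrt{h}$ ($C{\left(h \right)} = -4 + \sqrt{h + h} = -4 + \sqrt{2 h} = -4 + \sqrt{2} \sqrt{h}$)
$R = - \frac{3}{2}$ ($R = 75 \left(- \frac{1}{50}\right) = - \frac{3}{2} \approx -1.5$)
$C{\left(-95 \right)} - 166 R = \left(-4 + \sqrt{2} \sqrt{-95}\right) - 166 \left(- \frac{3}{2}\right) = \left(-4 + \sqrt{2} i \sqrt{95}\right) - -249 = \left(-4 + i \sqrt{190}\right) + 249 = 245 + i \sqrt{190}$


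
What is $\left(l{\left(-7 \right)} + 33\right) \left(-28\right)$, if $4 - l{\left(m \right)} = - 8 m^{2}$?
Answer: $-12012$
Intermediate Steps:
$l{\left(m \right)} = 4 + 8 m^{2}$ ($l{\left(m \right)} = 4 - - 8 m^{2} = 4 + 8 m^{2}$)
$\left(l{\left(-7 \right)} + 33\right) \left(-28\right) = \left(\left(4 + 8 \left(-7\right)^{2}\right) + 33\right) \left(-28\right) = \left(\left(4 + 8 \cdot 49\right) + 33\right) \left(-28\right) = \left(\left(4 + 392\right) + 33\right) \left(-28\right) = \left(396 + 33\right) \left(-28\right) = 429 \left(-28\right) = -12012$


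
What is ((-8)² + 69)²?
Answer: 17689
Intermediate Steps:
((-8)² + 69)² = (64 + 69)² = 133² = 17689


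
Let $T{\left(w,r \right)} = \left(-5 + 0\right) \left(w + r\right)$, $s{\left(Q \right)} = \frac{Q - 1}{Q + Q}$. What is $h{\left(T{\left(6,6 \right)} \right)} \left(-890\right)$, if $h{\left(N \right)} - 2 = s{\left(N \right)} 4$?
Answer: $- \frac{10769}{3} \approx -3589.7$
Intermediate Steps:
$s{\left(Q \right)} = \frac{-1 + Q}{2 Q}$
$T{\left(w,r \right)} = - 5 r - 5 w$ ($T{\left(w,r \right)} = - 5 \left(r + w\right) = - 5 r - 5 w$)
$h{\left(N \right)} = 2 + \frac{2 \left(-1 + N\right)}{N}$ ($h{\left(N \right)} = 2 + \frac{-1 + N}{2 N} 4 = 2 + \frac{2 \left(-1 + N\right)}{N}$)
$h{\left(T{\left(6,6 \right)} \right)} \left(-890\right) = \left(4 - \frac{2}{\left(-5\right) 6 - 30}\right) \left(-890\right) = \left(4 - \frac{2}{-30 - 30}\right) \left(-890\right) = \left(4 - \frac{2}{-60}\right) \left(-890\right) = \left(4 - - \frac{1}{30}\right) \left(-890\right) = \left(4 + \frac{1}{30}\right) \left(-890\right) = \frac{121}{30} \left(-890\right) = - \frac{10769}{3}$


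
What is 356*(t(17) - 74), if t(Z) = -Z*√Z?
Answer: -26344 - 6052*√17 ≈ -51297.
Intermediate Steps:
t(Z) = -Z^(3/2)
356*(t(17) - 74) = 356*(-17^(3/2) - 74) = 356*(-17*√17 - 74) = 356*(-74 - 17*√17) = -26344 - 6052*√17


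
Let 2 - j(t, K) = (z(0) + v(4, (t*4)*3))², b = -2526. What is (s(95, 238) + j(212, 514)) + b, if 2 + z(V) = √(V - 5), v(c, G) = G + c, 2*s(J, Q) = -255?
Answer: -12969525/2 - 5092*I*√5 ≈ -6.4848e+6 - 11386.0*I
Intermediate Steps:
s(J, Q) = -255/2 (s(J, Q) = (½)*(-255) = -255/2)
z(V) = -2 + √(-5 + V) (z(V) = -2 + √(V - 5) = -2 + √(-5 + V))
j(t, K) = 2 - (2 + 12*t + I*√5)² (j(t, K) = 2 - ((-2 + √(-5 + 0)) + ((t*4)*3 + 4))² = 2 - ((-2 + √(-5)) + ((4*t)*3 + 4))² = 2 - ((-2 + I*√5) + (12*t + 4))² = 2 - ((-2 + I*√5) + (4 + 12*t))² = 2 - (2 + 12*t + I*√5)²)
(s(95, 238) + j(212, 514)) + b = (-255/2 + (2 - (2 + 12*212 + I*√5)²)) - 2526 = (-255/2 + (2 - (2 + 2544 + I*√5)²)) - 2526 = (-255/2 + (2 - (2546 + I*√5)²)) - 2526 = (-251/2 - (2546 + I*√5)²) - 2526 = -5303/2 - (2546 + I*√5)²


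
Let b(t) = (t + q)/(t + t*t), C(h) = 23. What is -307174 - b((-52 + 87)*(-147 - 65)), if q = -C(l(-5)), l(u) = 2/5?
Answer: -5636538458359/18349660 ≈ -3.0717e+5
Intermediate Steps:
l(u) = ⅖ (l(u) = 2*(⅕) = ⅖)
q = -23 (q = -1*23 = -23)
b(t) = (-23 + t)/(t + t²) (b(t) = (t - 23)/(t + t*t) = (-23 + t)/(t + t²))
-307174 - b((-52 + 87)*(-147 - 65)) = -307174 - (-23 + (-52 + 87)*(-147 - 65))/(((-52 + 87)*(-147 - 65))*(1 + (-52 + 87)*(-147 - 65))) = -307174 - (-23 + 35*(-212))/((35*(-212))*(1 + 35*(-212))) = -307174 - (-23 - 7420)/((-7420)*(1 - 7420)) = -307174 - (-1)*(-7443)/(7420*(-7419)) = -307174 - (-1)*(-1)*(-7443)/(7420*7419) = -307174 - 1*(-2481/18349660) = -307174 + 2481/18349660 = -5636538458359/18349660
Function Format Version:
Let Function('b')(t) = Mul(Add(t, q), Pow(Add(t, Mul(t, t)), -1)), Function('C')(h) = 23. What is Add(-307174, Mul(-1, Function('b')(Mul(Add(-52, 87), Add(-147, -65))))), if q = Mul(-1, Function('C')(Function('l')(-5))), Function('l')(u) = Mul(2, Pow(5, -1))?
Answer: Rational(-5636538458359, 18349660) ≈ -3.0717e+5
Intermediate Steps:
Function('l')(u) = Rational(2, 5) (Function('l')(u) = Mul(2, Rational(1, 5)) = Rational(2, 5))
q = -23 (q = Mul(-1, 23) = -23)
Function('b')(t) = Mul(Pow(Add(t, Pow(t, 2)), -1), Add(-23, t)) (Function('b')(t) = Mul(Add(t, -23), Pow(Add(t, Mul(t, t)), -1)) = Mul(Add(-23, t), Pow(Add(t, Pow(t, 2)), -1)) = Mul(Pow(Add(t, Pow(t, 2)), -1), Add(-23, t)))
Add(-307174, Mul(-1, Function('b')(Mul(Add(-52, 87), Add(-147, -65))))) = Add(-307174, Mul(-1, Mul(Pow(Mul(Add(-52, 87), Add(-147, -65)), -1), Pow(Add(1, Mul(Add(-52, 87), Add(-147, -65))), -1), Add(-23, Mul(Add(-52, 87), Add(-147, -65)))))) = Add(-307174, Mul(-1, Mul(Pow(Mul(35, -212), -1), Pow(Add(1, Mul(35, -212)), -1), Add(-23, Mul(35, -212))))) = Add(-307174, Mul(-1, Mul(Pow(-7420, -1), Pow(Add(1, -7420), -1), Add(-23, -7420)))) = Add(-307174, Mul(-1, Mul(Rational(-1, 7420), Pow(-7419, -1), -7443))) = Add(-307174, Mul(-1, Mul(Rational(-1, 7420), Rational(-1, 7419), -7443))) = Add(-307174, Mul(-1, Rational(-2481, 18349660))) = Add(-307174, Rational(2481, 18349660)) = Rational(-5636538458359, 18349660)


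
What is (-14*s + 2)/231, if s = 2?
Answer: -26/231 ≈ -0.11255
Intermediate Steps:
(-14*s + 2)/231 = (-14*2 + 2)/231 = (-28 + 2)*(1/231) = -26*1/231 = -26/231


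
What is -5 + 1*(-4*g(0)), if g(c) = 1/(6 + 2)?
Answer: -11/2 ≈ -5.5000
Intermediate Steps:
g(c) = ⅛ (g(c) = 1/8 = ⅛)
-5 + 1*(-4*g(0)) = -5 + 1*(-4*⅛) = -5 + 1*(-½) = -5 - ½ = -11/2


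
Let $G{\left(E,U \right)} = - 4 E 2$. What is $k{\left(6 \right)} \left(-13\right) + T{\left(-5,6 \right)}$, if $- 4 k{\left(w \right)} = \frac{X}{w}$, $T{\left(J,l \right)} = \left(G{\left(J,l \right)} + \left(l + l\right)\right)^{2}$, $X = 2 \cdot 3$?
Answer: $\frac{10829}{4} \approx 2707.3$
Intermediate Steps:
$G{\left(E,U \right)} = - 8 E$
$X = 6$
$T{\left(J,l \right)} = \left(- 8 J + 2 l\right)^{2}$ ($T{\left(J,l \right)} = \left(- 8 J + \left(l + l\right)\right)^{2} = \left(- 8 J + 2 l\right)^{2}$)
$k{\left(w \right)} = - \frac{3}{2 w}$ ($k{\left(w \right)} = - \frac{6 \frac{1}{w}}{4} = - \frac{3}{2 w}$)
$k{\left(6 \right)} \left(-13\right) + T{\left(-5,6 \right)} = - \frac{3}{2 \cdot 6} \left(-13\right) + 4 \left(\left(-1\right) 6 + 4 \left(-5\right)\right)^{2} = \left(- \frac{3}{2}\right) \frac{1}{6} \left(-13\right) + 4 \left(-6 - 20\right)^{2} = \left(- \frac{1}{4}\right) \left(-13\right) + 4 \left(-26\right)^{2} = \frac{13}{4} + 4 \cdot 676 = \frac{13}{4} + 2704 = \frac{10829}{4}$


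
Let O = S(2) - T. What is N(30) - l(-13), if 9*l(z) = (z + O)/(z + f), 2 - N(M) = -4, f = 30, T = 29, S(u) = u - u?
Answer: 320/51 ≈ 6.2745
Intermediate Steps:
S(u) = 0
O = -29 (O = 0 - 1*29 = 0 - 29 = -29)
N(M) = 6 (N(M) = 2 - 1*(-4) = 2 + 4 = 6)
l(z) = (-29 + z)/(9*(30 + z)) (l(z) = ((z - 29)/(z + 30))/9 = ((-29 + z)/(30 + z))/9 = (-29 + z)/(9*(30 + z)))
N(30) - l(-13) = 6 - (-29 - 13)/(9*(30 - 13)) = 6 - (-42)/(9*17) = 6 - 1*(-14/51) = 6 + 14/51 = 320/51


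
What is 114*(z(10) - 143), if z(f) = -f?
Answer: -17442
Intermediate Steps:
114*(z(10) - 143) = 114*(-1*10 - 143) = 114*(-10 - 143) = 114*(-153) = -17442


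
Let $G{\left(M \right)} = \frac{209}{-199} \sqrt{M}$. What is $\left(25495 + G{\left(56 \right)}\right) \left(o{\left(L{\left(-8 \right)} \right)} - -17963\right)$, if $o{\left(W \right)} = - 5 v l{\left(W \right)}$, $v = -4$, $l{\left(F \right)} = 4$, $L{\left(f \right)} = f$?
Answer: $460006285 - \frac{7541974 \sqrt{14}}{199} \approx 4.5986 \cdot 10^{8}$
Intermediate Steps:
$o{\left(W \right)} = 80$ ($o{\left(W \right)} = \left(-5\right) \left(-4\right) 4 = 20 \cdot 4 = 80$)
$G{\left(M \right)} = - \frac{209 \sqrt{M}}{199}$ ($G{\left(M \right)} = 209 \left(- \frac{1}{199}\right) \sqrt{M} = - \frac{209 \sqrt{M}}{199}$)
$\left(25495 + G{\left(56 \right)}\right) \left(o{\left(L{\left(-8 \right)} \right)} - -17963\right) = \left(25495 - \frac{209 \sqrt{56}}{199}\right) \left(80 - -17963\right) = \left(25495 - \frac{209 \cdot 2 \sqrt{14}}{199}\right) \left(80 + 17963\right) = \left(25495 - \frac{418 \sqrt{14}}{199}\right) 18043 = 460006285 - \frac{7541974 \sqrt{14}}{199}$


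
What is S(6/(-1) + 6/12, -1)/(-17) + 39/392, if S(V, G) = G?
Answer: 1055/6664 ≈ 0.15831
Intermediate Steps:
S(6/(-1) + 6/12, -1)/(-17) + 39/392 = -1/(-17) + 39/392 = -1*(-1/17) + 39*(1/392) = 1/17 + 39/392 = 1055/6664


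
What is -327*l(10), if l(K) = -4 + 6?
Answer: -654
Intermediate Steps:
l(K) = 2
-327*l(10) = -327*2 = -654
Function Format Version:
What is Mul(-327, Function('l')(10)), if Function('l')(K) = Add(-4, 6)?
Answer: -654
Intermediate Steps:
Function('l')(K) = 2
Mul(-327, Function('l')(10)) = Mul(-327, 2) = -654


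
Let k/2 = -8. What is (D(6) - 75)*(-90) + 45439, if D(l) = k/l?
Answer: 52429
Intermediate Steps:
k = -16 (k = 2*(-8) = -16)
D(l) = -16/l
(D(6) - 75)*(-90) + 45439 = (-16/6 - 75)*(-90) + 45439 = (-16*⅙ - 75)*(-90) + 45439 = (-8/3 - 75)*(-90) + 45439 = -233/3*(-90) + 45439 = 6990 + 45439 = 52429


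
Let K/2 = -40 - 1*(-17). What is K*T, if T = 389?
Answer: -17894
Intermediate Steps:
K = -46 (K = 2*(-40 - 1*(-17)) = 2*(-40 + 17) = 2*(-23) = -46)
K*T = -46*389 = -17894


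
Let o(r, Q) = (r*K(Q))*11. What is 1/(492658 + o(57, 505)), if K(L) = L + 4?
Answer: 1/811801 ≈ 1.2318e-6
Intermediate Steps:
K(L) = 4 + L
o(r, Q) = 11*r*(4 + Q) (o(r, Q) = (r*(4 + Q))*11 = 11*r*(4 + Q))
1/(492658 + o(57, 505)) = 1/(492658 + 11*57*(4 + 505)) = 1/(492658 + 11*57*509) = 1/(492658 + 319143) = 1/811801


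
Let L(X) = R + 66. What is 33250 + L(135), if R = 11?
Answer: 33327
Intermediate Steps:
L(X) = 77 (L(X) = 11 + 66 = 77)
33250 + L(135) = 33250 + 77 = 33327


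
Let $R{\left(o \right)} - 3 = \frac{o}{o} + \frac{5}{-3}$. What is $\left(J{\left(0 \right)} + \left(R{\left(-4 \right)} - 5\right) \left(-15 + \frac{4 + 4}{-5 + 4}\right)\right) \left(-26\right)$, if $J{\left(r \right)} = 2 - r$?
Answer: $- \frac{4940}{3} \approx -1646.7$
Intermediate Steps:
$R{\left(o \right)} = \frac{7}{3}$ ($R{\left(o \right)} = 3 + \left(\frac{o}{o} + \frac{5}{-3}\right) = 3 + \left(1 + 5 \left(- \frac{1}{3}\right)\right) = 3 + \left(1 - \frac{5}{3}\right) = 3 - \frac{2}{3} = \frac{7}{3}$)
$\left(J{\left(0 \right)} + \left(R{\left(-4 \right)} - 5\right) \left(-15 + \frac{4 + 4}{-5 + 4}\right)\right) \left(-26\right) = \left(\left(2 - 0\right) + \left(\frac{7}{3} - 5\right) \left(-15 + \frac{4 + 4}{-5 + 4}\right)\right) \left(-26\right) = \left(\left(2 + 0\right) - \frac{8 \left(-15 + \frac{8}{-1}\right)}{3}\right) \left(-26\right) = \left(2 - \frac{8 \left(-15 + 8 \left(-1\right)\right)}{3}\right) \left(-26\right) = \left(2 - \frac{8 \left(-15 - 8\right)}{3}\right) \left(-26\right) = \left(2 - - \frac{184}{3}\right) \left(-26\right) = \left(2 + \frac{184}{3}\right) \left(-26\right) = \frac{190}{3} \left(-26\right) = - \frac{4940}{3}$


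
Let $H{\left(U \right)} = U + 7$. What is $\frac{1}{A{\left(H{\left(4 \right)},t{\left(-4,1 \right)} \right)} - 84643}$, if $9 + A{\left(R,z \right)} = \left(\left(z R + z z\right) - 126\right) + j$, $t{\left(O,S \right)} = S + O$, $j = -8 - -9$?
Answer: $- \frac{1}{84801} \approx -1.1792 \cdot 10^{-5}$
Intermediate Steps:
$H{\left(U \right)} = 7 + U$
$j = 1$ ($j = -8 + 9 = 1$)
$t{\left(O,S \right)} = O + S$
$A{\left(R,z \right)} = -134 + z^{2} + R z$ ($A{\left(R,z \right)} = -9 - \left(125 - z R - z z\right) = -9 - \left(125 - z^{2} - R z\right) = -9 + \left(\left(-126 + z^{2} + R z\right) + 1\right) = -9 + \left(-125 + z^{2} + R z\right) = -134 + z^{2} + R z$)
$\frac{1}{A{\left(H{\left(4 \right)},t{\left(-4,1 \right)} \right)} - 84643} = \frac{1}{\left(-134 + \left(-4 + 1\right)^{2} + \left(7 + 4\right) \left(-4 + 1\right)\right) - 84643} = \frac{1}{\left(-134 + \left(-3\right)^{2} + 11 \left(-3\right)\right) - 84643} = \frac{1}{\left(-134 + 9 - 33\right) - 84643} = \frac{1}{-158 - 84643} = \frac{1}{-84801} = - \frac{1}{84801}$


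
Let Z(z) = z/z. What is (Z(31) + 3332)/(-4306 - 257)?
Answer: -1111/1521 ≈ -0.73044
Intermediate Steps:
Z(z) = 1
(Z(31) + 3332)/(-4306 - 257) = (1 + 3332)/(-4306 - 257) = 3333/(-4563) = 3333*(-1/4563) = -1111/1521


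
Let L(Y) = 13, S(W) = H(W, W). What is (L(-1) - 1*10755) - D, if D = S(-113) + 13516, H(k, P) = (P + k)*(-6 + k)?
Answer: -51152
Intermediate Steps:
H(k, P) = (-6 + k)*(P + k)
S(W) = -12*W + 2*W² (S(W) = W² - 6*W - 6*W + W*W = W² - 6*W - 6*W + W² = -12*W + 2*W²)
D = 40410 (D = 2*(-113)*(-6 - 113) + 13516 = 2*(-113)*(-119) + 13516 = 26894 + 13516 = 40410)
(L(-1) - 1*10755) - D = (13 - 1*10755) - 1*40410 = (13 - 10755) - 40410 = -10742 - 40410 = -51152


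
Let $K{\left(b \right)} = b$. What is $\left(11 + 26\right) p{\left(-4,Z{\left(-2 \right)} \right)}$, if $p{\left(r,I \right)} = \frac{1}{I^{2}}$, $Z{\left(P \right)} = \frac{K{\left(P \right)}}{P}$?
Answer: $37$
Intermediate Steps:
$Z{\left(P \right)} = 1$ ($Z{\left(P \right)} = \frac{P}{P} = 1$)
$p{\left(r,I \right)} = \frac{1}{I^{2}}$
$\left(11 + 26\right) p{\left(-4,Z{\left(-2 \right)} \right)} = \left(11 + 26\right) 1^{-2} = 37 \cdot 1 = 37$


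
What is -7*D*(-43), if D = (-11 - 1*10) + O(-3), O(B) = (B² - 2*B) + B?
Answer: -2709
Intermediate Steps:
O(B) = B² - B
D = -9 (D = (-11 - 1*10) - 3*(-1 - 3) = (-11 - 10) - 3*(-4) = -21 + 12 = -9)
-7*D*(-43) = -7*(-9)*(-43) = 63*(-43) = -2709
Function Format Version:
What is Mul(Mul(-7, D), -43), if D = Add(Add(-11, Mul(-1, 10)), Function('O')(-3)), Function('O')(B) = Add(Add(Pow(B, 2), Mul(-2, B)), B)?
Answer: -2709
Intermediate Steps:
Function('O')(B) = Add(Pow(B, 2), Mul(-1, B))
D = -9 (D = Add(Add(-11, Mul(-1, 10)), Mul(-3, Add(-1, -3))) = Add(Add(-11, -10), Mul(-3, -4)) = Add(-21, 12) = -9)
Mul(Mul(-7, D), -43) = Mul(Mul(-7, -9), -43) = Mul(63, -43) = -2709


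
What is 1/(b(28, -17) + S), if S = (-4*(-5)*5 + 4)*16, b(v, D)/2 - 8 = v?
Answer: 1/1736 ≈ 0.00057604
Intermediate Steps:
b(v, D) = 16 + 2*v
S = 1664 (S = (20*5 + 4)*16 = (100 + 4)*16 = 104*16 = 1664)
1/(b(28, -17) + S) = 1/((16 + 2*28) + 1664) = 1/((16 + 56) + 1664) = 1/(72 + 1664) = 1/1736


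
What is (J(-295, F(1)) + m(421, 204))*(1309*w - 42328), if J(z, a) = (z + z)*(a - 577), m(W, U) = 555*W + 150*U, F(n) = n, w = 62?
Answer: 23457008850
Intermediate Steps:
m(W, U) = 150*U + 555*W
J(z, a) = 2*z*(-577 + a) (J(z, a) = (2*z)*(-577 + a) = 2*z*(-577 + a))
(J(-295, F(1)) + m(421, 204))*(1309*w - 42328) = (2*(-295)*(-577 + 1) + (150*204 + 555*421))*(1309*62 - 42328) = (2*(-295)*(-576) + (30600 + 233655))*(81158 - 42328) = (339840 + 264255)*38830 = 604095*38830 = 23457008850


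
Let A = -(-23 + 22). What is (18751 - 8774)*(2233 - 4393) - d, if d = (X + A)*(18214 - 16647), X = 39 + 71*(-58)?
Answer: -15160094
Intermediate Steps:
A = 1 (A = -1*(-1) = 1)
X = -4079 (X = 39 - 4118 = -4079)
d = -6390226 (d = (-4079 + 1)*(18214 - 16647) = -4078*1567 = -6390226)
(18751 - 8774)*(2233 - 4393) - d = (18751 - 8774)*(2233 - 4393) - 1*(-6390226) = 9977*(-2160) + 6390226 = -21550320 + 6390226 = -15160094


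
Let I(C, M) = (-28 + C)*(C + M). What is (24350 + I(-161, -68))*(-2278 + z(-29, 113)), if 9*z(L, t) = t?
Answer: -1378928459/9 ≈ -1.5321e+8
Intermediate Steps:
z(L, t) = t/9
(24350 + I(-161, -68))*(-2278 + z(-29, 113)) = (24350 + ((-161)² - 28*(-161) - 28*(-68) - 161*(-68)))*(-2278 + (⅑)*113) = (24350 + (25921 + 4508 + 1904 + 10948))*(-2278 + 113/9) = (24350 + 43281)*(-20389/9) = 67631*(-20389/9) = -1378928459/9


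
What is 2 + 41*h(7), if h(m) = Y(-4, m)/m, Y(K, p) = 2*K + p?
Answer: -27/7 ≈ -3.8571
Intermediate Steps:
Y(K, p) = p + 2*K
h(m) = (-8 + m)/m (h(m) = (m + 2*(-4))/m = (m - 8)/m = (-8 + m)/m)
2 + 41*h(7) = 2 + 41*((-8 + 7)/7) = 2 + 41*((⅐)*(-1)) = 2 + 41*(-⅐) = 2 - 41/7 = -27/7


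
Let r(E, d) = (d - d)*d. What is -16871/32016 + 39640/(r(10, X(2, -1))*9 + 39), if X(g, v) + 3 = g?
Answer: 422818757/416208 ≈ 1015.9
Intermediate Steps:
X(g, v) = -3 + g
r(E, d) = 0 (r(E, d) = 0*d = 0)
-16871/32016 + 39640/(r(10, X(2, -1))*9 + 39) = -16871/32016 + 39640/(0*9 + 39) = -16871*1/32016 + 39640/(0 + 39) = -16871/32016 + 39640/39 = 422818757/416208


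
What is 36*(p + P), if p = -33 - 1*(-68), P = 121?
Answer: 5616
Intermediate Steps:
p = 35 (p = -33 + 68 = 35)
36*(p + P) = 36*(35 + 121) = 36*156 = 5616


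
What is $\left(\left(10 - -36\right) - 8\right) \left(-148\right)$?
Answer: $-5624$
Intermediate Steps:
$\left(\left(10 - -36\right) - 8\right) \left(-148\right) = \left(\left(10 + 36\right) - 8\right) \left(-148\right) = \left(46 - 8\right) \left(-148\right) = 38 \left(-148\right) = -5624$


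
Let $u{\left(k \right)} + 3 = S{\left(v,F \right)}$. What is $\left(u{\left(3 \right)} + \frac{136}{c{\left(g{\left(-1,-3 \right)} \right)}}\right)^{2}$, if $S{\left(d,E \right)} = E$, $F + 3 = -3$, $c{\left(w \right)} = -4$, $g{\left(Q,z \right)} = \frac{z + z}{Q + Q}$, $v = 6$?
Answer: $1849$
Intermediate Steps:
$g{\left(Q,z \right)} = \frac{z}{Q}$ ($g{\left(Q,z \right)} = \frac{2 z}{2 Q} = 2 z \frac{1}{2 Q} = \frac{z}{Q}$)
$F = -6$ ($F = -3 - 3 = -6$)
$u{\left(k \right)} = -9$ ($u{\left(k \right)} = -3 - 6 = -9$)
$\left(u{\left(3 \right)} + \frac{136}{c{\left(g{\left(-1,-3 \right)} \right)}}\right)^{2} = \left(-9 + \frac{136}{-4}\right)^{2} = \left(-9 + 136 \left(- \frac{1}{4}\right)\right)^{2} = \left(-9 - 34\right)^{2} = \left(-43\right)^{2} = 1849$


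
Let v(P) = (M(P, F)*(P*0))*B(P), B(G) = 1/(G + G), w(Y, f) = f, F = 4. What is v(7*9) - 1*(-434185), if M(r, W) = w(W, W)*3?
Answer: 434185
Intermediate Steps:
M(r, W) = 3*W (M(r, W) = W*3 = 3*W)
B(G) = 1/(2*G)
v(P) = 0 (v(P) = ((3*4)*(P*0))*(1/(2*P)) = (12*0)*(1/(2*P)) = 0*(1/(2*P)) = 0)
v(7*9) - 1*(-434185) = 0 - 1*(-434185) = 0 + 434185 = 434185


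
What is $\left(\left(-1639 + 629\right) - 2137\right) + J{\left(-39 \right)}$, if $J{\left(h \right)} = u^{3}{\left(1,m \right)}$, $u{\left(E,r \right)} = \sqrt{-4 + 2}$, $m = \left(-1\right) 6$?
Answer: $-3147 - 2 i \sqrt{2} \approx -3147.0 - 2.8284 i$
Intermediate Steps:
$m = -6$
$u{\left(E,r \right)} = i \sqrt{2}$ ($u{\left(E,r \right)} = \sqrt{-2} = i \sqrt{2}$)
$J{\left(h \right)} = - 2 i \sqrt{2}$ ($J{\left(h \right)} = \left(i \sqrt{2}\right)^{3} = - 2 i \sqrt{2}$)
$\left(\left(-1639 + 629\right) - 2137\right) + J{\left(-39 \right)} = \left(\left(-1639 + 629\right) - 2137\right) - 2 i \sqrt{2} = \left(-1010 - 2137\right) - 2 i \sqrt{2} = -3147 - 2 i \sqrt{2}$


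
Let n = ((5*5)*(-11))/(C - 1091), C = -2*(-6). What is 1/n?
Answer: 1079/275 ≈ 3.9236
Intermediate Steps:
C = 12
n = 275/1079 (n = ((5*5)*(-11))/(12 - 1091) = (25*(-11))/(-1079) = -1/1079*(-275) = 275/1079 ≈ 0.25487)
1/n = 1/(275/1079) = 1079/275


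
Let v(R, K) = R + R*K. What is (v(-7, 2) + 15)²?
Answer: 36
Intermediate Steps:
v(R, K) = R + K*R
(v(-7, 2) + 15)² = (-7*(1 + 2) + 15)² = (-7*3 + 15)² = (-21 + 15)² = (-6)² = 36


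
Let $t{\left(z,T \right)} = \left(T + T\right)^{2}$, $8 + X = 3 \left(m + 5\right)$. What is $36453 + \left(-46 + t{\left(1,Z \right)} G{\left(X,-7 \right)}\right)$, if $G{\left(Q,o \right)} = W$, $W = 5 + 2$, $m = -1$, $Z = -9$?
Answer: $38675$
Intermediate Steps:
$X = 4$ ($X = -8 + 3 \left(-1 + 5\right) = -8 + 3 \cdot 4 = -8 + 12 = 4$)
$W = 7$
$t{\left(z,T \right)} = 4 T^{2}$ ($t{\left(z,T \right)} = \left(2 T\right)^{2} = 4 T^{2}$)
$G{\left(Q,o \right)} = 7$
$36453 + \left(-46 + t{\left(1,Z \right)} G{\left(X,-7 \right)}\right) = 36453 - \left(46 - 4 \left(-9\right)^{2} \cdot 7\right) = 36453 - \left(46 - 4 \cdot 81 \cdot 7\right) = 36453 + \left(-46 + 324 \cdot 7\right) = 36453 + \left(-46 + 2268\right) = 36453 + 2222 = 38675$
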